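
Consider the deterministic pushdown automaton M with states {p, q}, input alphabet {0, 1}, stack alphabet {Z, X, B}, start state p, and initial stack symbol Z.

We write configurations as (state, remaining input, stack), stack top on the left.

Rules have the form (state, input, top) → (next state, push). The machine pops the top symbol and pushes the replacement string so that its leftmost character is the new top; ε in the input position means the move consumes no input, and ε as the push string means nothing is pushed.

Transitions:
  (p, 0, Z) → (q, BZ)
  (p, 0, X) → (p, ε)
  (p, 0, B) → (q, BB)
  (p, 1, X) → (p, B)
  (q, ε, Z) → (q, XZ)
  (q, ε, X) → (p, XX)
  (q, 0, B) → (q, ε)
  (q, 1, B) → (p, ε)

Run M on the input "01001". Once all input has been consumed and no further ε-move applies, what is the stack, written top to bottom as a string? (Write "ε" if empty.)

(p, 01001, Z)
  read 0, top Z: go to q, push BZ → (q, 1001, BZ)
  read 1, top B: go to p, push ε → (p, 001, Z)
  read 0, top Z: go to q, push BZ → (q, 01, BZ)
  read 0, top B: go to q, push ε → (q, 1, Z)
  ε-move, top Z: go to q, push XZ → (q, 1, XZ)
  ε-move, top X: go to p, push XX → (p, 1, XXZ)
  read 1, top X: go to p, push B → (p, ε, BXZ)
All input consumed in state p with stack BXZ.

BXZ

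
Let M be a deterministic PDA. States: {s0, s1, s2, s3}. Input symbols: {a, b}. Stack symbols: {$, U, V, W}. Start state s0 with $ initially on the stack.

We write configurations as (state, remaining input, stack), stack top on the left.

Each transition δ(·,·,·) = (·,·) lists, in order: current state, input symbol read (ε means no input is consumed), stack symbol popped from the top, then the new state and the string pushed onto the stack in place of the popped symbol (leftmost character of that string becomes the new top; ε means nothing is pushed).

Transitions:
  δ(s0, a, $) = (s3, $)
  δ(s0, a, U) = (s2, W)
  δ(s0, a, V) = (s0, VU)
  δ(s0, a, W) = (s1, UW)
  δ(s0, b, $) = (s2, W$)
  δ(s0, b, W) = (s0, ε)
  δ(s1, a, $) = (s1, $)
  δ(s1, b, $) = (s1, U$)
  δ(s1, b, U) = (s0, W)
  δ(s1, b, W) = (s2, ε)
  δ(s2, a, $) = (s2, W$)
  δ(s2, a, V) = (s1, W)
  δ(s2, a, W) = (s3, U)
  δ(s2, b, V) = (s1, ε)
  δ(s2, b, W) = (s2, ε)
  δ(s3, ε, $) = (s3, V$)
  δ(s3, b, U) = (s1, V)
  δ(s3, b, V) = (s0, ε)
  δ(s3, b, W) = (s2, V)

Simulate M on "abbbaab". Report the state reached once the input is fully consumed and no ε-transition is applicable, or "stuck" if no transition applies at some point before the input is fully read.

s1

(s0, abbbaab, $)
  read a, top $: go to s3, push $ → (s3, bbbaab, $)
  ε-move, top $: go to s3, push V$ → (s3, bbbaab, V$)
  read b, top V: go to s0, push ε → (s0, bbaab, $)
  read b, top $: go to s2, push W$ → (s2, baab, W$)
  read b, top W: go to s2, push ε → (s2, aab, $)
  read a, top $: go to s2, push W$ → (s2, ab, W$)
  read a, top W: go to s3, push U → (s3, b, U$)
  read b, top U: go to s1, push V → (s1, ε, V$)
All input consumed; M is in state s1.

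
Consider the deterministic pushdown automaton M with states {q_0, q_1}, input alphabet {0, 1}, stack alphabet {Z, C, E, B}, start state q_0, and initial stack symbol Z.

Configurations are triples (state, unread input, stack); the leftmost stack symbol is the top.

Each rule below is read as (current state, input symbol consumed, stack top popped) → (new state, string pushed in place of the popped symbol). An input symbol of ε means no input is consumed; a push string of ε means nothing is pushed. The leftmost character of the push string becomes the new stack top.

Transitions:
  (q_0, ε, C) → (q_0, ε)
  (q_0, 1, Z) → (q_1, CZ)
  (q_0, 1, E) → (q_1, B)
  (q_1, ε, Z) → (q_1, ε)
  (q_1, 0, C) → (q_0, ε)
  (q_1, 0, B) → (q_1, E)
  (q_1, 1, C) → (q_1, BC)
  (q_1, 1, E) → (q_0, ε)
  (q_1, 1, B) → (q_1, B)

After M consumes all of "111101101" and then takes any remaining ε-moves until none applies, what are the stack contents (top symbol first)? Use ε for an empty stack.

CZ

(q_0, 111101101, Z)
  read 1, top Z: go to q_1, push CZ → (q_1, 11101101, CZ)
  read 1, top C: go to q_1, push BC → (q_1, 1101101, BCZ)
  read 1, top B: go to q_1, push B → (q_1, 101101, BCZ)
  read 1, top B: go to q_1, push B → (q_1, 01101, BCZ)
  read 0, top B: go to q_1, push E → (q_1, 1101, ECZ)
  read 1, top E: go to q_0, push ε → (q_0, 101, CZ)
  ε-move, top C: go to q_0, push ε → (q_0, 101, Z)
  read 1, top Z: go to q_1, push CZ → (q_1, 01, CZ)
  read 0, top C: go to q_0, push ε → (q_0, 1, Z)
  read 1, top Z: go to q_1, push CZ → (q_1, ε, CZ)
All input consumed in state q_1 with stack CZ.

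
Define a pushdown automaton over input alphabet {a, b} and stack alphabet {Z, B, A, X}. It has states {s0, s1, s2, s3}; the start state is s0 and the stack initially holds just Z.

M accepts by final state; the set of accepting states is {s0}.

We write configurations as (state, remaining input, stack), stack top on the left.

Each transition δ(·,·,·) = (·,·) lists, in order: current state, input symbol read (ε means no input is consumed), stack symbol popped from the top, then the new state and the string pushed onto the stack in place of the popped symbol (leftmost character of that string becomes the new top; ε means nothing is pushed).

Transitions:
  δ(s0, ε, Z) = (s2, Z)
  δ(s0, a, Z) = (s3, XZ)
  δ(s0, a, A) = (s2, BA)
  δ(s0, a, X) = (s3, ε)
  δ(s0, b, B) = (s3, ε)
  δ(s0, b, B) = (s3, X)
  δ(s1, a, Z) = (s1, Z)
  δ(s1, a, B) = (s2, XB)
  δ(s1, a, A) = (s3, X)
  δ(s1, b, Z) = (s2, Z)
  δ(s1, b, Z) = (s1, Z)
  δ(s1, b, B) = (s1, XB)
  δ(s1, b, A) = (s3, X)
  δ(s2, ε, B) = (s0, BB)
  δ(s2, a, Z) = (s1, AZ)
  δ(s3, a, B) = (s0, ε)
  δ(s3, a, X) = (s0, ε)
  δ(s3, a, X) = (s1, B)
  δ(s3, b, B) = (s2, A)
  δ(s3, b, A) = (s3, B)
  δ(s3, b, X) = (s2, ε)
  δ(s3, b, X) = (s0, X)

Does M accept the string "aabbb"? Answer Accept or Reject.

Reject

No computation consumes all input and reaches a final state.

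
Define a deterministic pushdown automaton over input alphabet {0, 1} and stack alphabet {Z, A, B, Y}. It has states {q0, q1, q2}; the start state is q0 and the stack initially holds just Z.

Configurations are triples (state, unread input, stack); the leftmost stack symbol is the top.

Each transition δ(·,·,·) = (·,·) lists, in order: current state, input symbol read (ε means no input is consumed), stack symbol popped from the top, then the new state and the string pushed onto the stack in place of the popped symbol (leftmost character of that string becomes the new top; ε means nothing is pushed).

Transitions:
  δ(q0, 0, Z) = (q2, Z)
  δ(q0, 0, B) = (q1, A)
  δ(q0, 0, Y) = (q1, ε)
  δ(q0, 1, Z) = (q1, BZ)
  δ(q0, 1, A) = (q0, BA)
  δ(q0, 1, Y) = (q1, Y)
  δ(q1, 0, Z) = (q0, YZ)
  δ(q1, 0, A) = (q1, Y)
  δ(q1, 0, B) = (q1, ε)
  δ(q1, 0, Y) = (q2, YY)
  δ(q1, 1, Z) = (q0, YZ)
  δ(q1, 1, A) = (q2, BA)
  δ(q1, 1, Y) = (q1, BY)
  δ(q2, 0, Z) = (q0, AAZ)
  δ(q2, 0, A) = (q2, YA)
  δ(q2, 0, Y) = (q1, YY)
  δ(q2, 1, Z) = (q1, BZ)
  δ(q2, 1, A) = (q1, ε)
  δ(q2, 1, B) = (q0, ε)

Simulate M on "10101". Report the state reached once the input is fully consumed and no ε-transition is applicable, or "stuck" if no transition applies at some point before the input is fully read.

(q0, 10101, Z)
  read 1, top Z: go to q1, push BZ → (q1, 0101, BZ)
  read 0, top B: go to q1, push ε → (q1, 101, Z)
  read 1, top Z: go to q0, push YZ → (q0, 01, YZ)
  read 0, top Y: go to q1, push ε → (q1, 1, Z)
  read 1, top Z: go to q0, push YZ → (q0, ε, YZ)
All input consumed; M is in state q0.

q0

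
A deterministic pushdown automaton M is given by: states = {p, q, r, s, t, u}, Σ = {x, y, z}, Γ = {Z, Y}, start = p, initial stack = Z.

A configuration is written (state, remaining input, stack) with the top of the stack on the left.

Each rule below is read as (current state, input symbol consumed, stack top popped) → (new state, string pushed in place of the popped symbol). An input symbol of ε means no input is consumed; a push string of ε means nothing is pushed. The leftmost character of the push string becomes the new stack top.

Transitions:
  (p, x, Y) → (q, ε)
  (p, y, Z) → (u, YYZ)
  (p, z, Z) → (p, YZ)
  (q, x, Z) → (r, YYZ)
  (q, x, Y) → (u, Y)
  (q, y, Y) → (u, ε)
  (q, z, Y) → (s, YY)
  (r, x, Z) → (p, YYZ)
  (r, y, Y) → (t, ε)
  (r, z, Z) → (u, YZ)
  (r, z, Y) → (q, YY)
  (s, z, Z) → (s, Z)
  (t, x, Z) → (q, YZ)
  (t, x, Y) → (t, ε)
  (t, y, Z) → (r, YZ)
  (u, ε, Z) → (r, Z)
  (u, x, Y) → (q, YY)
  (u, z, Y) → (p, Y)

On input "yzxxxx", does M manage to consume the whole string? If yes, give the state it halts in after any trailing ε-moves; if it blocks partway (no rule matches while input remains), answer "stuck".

(p, yzxxxx, Z)
  read y, top Z: go to u, push YYZ → (u, zxxxx, YYZ)
  read z, top Y: go to p, push Y → (p, xxxx, YYZ)
  read x, top Y: go to q, push ε → (q, xxx, YZ)
  read x, top Y: go to u, push Y → (u, xx, YZ)
  read x, top Y: go to q, push YY → (q, x, YYZ)
  read x, top Y: go to u, push Y → (u, ε, YYZ)
All input consumed; M is in state u.

u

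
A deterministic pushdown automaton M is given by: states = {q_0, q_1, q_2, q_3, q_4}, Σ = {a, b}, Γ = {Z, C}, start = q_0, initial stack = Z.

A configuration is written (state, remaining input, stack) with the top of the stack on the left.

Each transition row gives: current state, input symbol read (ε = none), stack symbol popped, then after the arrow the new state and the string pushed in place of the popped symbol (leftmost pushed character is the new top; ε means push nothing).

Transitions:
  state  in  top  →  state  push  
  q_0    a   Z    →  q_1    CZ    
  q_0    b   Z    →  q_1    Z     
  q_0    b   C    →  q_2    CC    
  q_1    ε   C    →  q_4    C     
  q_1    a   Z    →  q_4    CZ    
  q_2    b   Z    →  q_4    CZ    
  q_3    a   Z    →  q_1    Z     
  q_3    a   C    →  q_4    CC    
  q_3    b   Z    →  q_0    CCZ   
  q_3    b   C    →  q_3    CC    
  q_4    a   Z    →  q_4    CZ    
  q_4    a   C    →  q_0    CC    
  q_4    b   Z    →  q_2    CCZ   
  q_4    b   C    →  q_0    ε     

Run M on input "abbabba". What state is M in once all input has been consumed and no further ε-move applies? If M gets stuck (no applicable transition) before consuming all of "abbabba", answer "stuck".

q_4

(q_0, abbabba, Z) ⊢ (q_1, bbabba, CZ) ⊢ (q_4, bbabba, CZ) ⊢ (q_0, babba, Z) ⊢ (q_1, abba, Z) ⊢ (q_4, bba, CZ) ⊢ (q_0, ba, Z) ⊢ (q_1, a, Z) ⊢ (q_4, ε, CZ)
All input consumed; M is in state q_4.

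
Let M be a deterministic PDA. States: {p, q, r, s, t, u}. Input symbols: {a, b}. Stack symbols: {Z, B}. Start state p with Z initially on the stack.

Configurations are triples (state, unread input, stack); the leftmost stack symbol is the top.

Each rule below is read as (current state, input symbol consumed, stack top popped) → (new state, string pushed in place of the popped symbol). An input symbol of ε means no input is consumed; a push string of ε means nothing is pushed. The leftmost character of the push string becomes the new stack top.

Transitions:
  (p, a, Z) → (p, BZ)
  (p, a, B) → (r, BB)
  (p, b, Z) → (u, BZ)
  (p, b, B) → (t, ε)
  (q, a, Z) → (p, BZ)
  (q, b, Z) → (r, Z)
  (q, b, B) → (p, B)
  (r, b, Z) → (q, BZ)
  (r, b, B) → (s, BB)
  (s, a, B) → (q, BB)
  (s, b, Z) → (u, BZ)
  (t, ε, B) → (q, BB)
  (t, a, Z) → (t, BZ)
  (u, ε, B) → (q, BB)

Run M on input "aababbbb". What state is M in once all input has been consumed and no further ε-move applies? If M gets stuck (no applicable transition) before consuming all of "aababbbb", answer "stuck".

q

(p, aababbbb, Z)
  read a, top Z: go to p, push BZ → (p, ababbbb, BZ)
  read a, top B: go to r, push BB → (r, babbbb, BBZ)
  read b, top B: go to s, push BB → (s, abbbb, BBBZ)
  read a, top B: go to q, push BB → (q, bbbb, BBBBZ)
  read b, top B: go to p, push B → (p, bbb, BBBBZ)
  read b, top B: go to t, push ε → (t, bb, BBBZ)
  ε-move, top B: go to q, push BB → (q, bb, BBBBZ)
  read b, top B: go to p, push B → (p, b, BBBBZ)
  read b, top B: go to t, push ε → (t, ε, BBBZ)
  ε-move, top B: go to q, push BB → (q, ε, BBBBZ)
All input consumed; M is in state q.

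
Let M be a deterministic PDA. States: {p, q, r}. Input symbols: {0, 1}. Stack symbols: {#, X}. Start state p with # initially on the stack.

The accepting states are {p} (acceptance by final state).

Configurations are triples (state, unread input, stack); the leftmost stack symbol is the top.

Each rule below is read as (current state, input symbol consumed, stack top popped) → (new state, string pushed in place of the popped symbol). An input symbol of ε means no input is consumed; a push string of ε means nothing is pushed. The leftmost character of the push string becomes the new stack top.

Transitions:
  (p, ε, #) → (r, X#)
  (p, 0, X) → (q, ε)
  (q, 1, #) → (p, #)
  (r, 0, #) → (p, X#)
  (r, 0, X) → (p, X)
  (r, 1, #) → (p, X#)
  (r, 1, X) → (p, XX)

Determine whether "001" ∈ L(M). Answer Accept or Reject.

(p, 001, #)
  ε-move, top #: go to r, push X# → (r, 001, X#)
  read 0, top X: go to p, push X → (p, 01, X#)
  read 0, top X: go to q, push ε → (q, 1, #)
  read 1, top #: go to p, push # → (p, ε, #)
All input consumed; state p ∈ F.

Accept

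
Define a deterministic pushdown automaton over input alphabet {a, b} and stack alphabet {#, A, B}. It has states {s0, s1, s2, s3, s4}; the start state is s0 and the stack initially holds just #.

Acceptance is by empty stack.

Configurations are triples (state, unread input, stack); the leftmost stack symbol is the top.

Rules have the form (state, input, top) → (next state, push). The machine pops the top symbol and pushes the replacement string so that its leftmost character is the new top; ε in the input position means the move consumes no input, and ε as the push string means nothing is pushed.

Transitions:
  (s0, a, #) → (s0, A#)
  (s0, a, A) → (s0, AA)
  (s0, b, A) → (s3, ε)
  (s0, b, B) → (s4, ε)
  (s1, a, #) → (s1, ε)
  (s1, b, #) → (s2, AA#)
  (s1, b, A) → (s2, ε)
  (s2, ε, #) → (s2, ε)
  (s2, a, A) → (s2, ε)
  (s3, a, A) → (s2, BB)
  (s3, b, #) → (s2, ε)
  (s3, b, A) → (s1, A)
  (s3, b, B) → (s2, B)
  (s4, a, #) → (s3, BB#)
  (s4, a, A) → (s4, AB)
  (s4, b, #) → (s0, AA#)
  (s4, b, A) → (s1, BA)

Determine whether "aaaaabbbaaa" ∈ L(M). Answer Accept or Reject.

Accept

(s0, aaaaabbbaaa, #) ⊢ (s0, aaaabbbaaa, A#) ⊢ (s0, aaabbbaaa, AA#) ⊢ (s0, aabbbaaa, AAA#) ⊢ (s0, abbbaaa, AAAA#) ⊢ (s0, bbbaaa, AAAAA#) ⊢ (s3, bbaaa, AAAA#) ⊢ (s1, baaa, AAAA#) ⊢ (s2, aaa, AAA#) ⊢ (s2, aa, AA#) ⊢ (s2, a, A#) ⊢ (s2, ε, #) ⊢ (s2, ε, ε)
All input consumed and the stack is empty.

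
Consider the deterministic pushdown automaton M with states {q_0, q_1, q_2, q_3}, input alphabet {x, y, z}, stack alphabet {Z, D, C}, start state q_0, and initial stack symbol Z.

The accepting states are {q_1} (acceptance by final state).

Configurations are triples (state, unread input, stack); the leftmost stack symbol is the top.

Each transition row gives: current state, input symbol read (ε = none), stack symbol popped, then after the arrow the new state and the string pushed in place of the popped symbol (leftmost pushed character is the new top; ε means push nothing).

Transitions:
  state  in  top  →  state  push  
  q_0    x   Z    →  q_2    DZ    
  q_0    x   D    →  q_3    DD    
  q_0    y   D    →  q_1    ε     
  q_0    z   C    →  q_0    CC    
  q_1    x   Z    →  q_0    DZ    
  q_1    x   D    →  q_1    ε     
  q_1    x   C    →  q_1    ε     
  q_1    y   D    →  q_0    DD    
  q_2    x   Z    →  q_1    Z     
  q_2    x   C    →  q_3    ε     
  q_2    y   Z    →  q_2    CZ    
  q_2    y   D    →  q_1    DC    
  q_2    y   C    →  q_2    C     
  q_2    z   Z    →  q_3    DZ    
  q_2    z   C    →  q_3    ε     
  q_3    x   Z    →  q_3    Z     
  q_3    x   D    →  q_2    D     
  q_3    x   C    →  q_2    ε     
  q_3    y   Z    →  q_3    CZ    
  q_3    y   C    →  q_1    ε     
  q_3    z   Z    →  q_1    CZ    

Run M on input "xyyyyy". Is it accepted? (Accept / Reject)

(q_0, xyyyyy, Z) ⊢ (q_2, yyyyy, DZ) ⊢ (q_1, yyyy, DCZ) ⊢ (q_0, yyy, DDCZ) ⊢ (q_1, yy, DCZ) ⊢ (q_0, y, DDCZ) ⊢ (q_1, ε, DCZ)
All input consumed; state q_1 ∈ F.

Accept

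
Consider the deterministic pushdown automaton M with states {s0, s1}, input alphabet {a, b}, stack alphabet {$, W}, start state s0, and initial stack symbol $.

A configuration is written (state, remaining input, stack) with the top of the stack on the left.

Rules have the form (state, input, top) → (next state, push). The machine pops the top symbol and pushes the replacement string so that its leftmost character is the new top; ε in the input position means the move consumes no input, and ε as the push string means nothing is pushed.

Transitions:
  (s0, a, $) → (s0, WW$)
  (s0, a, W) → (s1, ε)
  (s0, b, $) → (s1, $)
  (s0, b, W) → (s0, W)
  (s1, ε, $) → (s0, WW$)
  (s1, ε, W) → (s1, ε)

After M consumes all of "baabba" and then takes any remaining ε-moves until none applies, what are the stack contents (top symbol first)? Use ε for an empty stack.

(s0, baabba, $) ⊢ (s1, aabba, $) ⊢ (s0, aabba, WW$) ⊢ (s1, abba, W$) ⊢ (s1, abba, $) ⊢ (s0, abba, WW$) ⊢ (s1, bba, W$) ⊢ (s1, bba, $) ⊢ (s0, bba, WW$) ⊢ (s0, ba, WW$) ⊢ (s0, a, WW$) ⊢ (s1, ε, W$) ⊢ (s1, ε, $) ⊢ (s0, ε, WW$)
All input consumed in state s0 with stack WW$.

WW$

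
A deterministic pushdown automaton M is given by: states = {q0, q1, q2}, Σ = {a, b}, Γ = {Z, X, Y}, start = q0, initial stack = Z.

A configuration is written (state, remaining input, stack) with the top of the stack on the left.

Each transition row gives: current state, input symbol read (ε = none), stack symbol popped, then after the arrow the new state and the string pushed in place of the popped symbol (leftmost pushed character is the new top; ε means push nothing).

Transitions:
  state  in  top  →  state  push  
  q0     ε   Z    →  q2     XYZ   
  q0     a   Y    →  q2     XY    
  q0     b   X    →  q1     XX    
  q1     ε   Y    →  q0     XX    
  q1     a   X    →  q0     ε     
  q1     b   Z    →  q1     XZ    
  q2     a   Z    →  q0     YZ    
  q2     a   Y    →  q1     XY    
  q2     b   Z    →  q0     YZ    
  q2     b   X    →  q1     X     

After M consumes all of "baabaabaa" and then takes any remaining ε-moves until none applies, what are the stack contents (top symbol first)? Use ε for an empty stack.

(q0, baabaabaa, Z)
  ε-move, top Z: go to q2, push XYZ → (q2, baabaabaa, XYZ)
  read b, top X: go to q1, push X → (q1, aabaabaa, XYZ)
  read a, top X: go to q0, push ε → (q0, abaabaa, YZ)
  read a, top Y: go to q2, push XY → (q2, baabaa, XYZ)
  read b, top X: go to q1, push X → (q1, aabaa, XYZ)
  read a, top X: go to q0, push ε → (q0, abaa, YZ)
  read a, top Y: go to q2, push XY → (q2, baa, XYZ)
  read b, top X: go to q1, push X → (q1, aa, XYZ)
  read a, top X: go to q0, push ε → (q0, a, YZ)
  read a, top Y: go to q2, push XY → (q2, ε, XYZ)
All input consumed in state q2 with stack XYZ.

XYZ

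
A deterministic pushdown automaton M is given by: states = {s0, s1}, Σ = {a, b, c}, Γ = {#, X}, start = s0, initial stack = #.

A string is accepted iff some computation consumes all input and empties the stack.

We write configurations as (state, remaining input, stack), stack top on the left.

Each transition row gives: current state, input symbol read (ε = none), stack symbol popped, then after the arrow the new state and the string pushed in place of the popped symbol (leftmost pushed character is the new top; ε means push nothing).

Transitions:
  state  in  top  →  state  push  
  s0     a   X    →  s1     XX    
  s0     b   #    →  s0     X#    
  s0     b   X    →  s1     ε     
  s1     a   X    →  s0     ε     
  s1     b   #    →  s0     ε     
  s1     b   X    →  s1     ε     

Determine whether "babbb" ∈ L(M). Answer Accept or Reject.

(s0, babbb, #)
  read b, top #: go to s0, push X# → (s0, abbb, X#)
  read a, top X: go to s1, push XX → (s1, bbb, XX#)
  read b, top X: go to s1, push ε → (s1, bb, X#)
  read b, top X: go to s1, push ε → (s1, b, #)
  read b, top #: go to s0, push ε → (s0, ε, ε)
All input consumed and the stack is empty.

Accept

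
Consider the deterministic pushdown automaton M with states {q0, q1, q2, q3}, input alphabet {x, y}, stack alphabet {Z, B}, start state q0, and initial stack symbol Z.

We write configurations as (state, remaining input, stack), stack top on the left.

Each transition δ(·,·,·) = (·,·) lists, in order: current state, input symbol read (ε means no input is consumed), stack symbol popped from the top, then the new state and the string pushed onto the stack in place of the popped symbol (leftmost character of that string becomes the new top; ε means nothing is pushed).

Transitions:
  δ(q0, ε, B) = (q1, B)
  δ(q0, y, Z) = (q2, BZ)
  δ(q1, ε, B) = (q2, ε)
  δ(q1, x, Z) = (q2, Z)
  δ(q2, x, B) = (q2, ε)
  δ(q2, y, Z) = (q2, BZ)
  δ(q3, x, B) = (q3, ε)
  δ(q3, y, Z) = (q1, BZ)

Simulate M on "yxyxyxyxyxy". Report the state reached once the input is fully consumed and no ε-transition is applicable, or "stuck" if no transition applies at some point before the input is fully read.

q2

(q0, yxyxyxyxyxy, Z) ⊢ (q2, xyxyxyxyxy, BZ) ⊢ (q2, yxyxyxyxy, Z) ⊢ (q2, xyxyxyxy, BZ) ⊢ (q2, yxyxyxy, Z) ⊢ (q2, xyxyxy, BZ) ⊢ (q2, yxyxy, Z) ⊢ (q2, xyxy, BZ) ⊢ (q2, yxy, Z) ⊢ (q2, xy, BZ) ⊢ (q2, y, Z) ⊢ (q2, ε, BZ)
All input consumed; M is in state q2.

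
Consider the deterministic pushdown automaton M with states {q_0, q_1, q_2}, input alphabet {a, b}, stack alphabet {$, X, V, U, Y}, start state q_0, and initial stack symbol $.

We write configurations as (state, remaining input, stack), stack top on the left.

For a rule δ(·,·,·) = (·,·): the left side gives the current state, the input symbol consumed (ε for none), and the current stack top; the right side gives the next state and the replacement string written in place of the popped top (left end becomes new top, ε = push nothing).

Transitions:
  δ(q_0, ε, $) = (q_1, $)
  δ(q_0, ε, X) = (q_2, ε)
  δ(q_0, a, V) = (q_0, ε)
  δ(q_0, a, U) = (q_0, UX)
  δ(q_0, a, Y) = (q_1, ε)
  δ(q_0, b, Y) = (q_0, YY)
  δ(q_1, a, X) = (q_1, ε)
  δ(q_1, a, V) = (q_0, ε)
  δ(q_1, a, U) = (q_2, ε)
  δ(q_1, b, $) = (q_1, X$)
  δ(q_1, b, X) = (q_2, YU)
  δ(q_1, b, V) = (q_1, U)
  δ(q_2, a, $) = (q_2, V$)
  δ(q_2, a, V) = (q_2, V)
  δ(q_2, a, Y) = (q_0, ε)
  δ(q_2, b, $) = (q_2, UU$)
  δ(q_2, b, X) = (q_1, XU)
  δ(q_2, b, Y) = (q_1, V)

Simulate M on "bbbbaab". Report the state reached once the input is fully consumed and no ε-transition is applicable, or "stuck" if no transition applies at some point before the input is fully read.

stuck

(q_0, bbbbaab, $)
  ε-move, top $: go to q_1, push $ → (q_1, bbbbaab, $)
  read b, top $: go to q_1, push X$ → (q_1, bbbaab, X$)
  read b, top X: go to q_2, push YU → (q_2, bbaab, YU$)
  read b, top Y: go to q_1, push V → (q_1, baab, VU$)
  read b, top V: go to q_1, push U → (q_1, aab, UU$)
  read a, top U: go to q_2, push ε → (q_2, ab, U$)
No transition for (q_2, a, top U); M blocks with input ab remaining.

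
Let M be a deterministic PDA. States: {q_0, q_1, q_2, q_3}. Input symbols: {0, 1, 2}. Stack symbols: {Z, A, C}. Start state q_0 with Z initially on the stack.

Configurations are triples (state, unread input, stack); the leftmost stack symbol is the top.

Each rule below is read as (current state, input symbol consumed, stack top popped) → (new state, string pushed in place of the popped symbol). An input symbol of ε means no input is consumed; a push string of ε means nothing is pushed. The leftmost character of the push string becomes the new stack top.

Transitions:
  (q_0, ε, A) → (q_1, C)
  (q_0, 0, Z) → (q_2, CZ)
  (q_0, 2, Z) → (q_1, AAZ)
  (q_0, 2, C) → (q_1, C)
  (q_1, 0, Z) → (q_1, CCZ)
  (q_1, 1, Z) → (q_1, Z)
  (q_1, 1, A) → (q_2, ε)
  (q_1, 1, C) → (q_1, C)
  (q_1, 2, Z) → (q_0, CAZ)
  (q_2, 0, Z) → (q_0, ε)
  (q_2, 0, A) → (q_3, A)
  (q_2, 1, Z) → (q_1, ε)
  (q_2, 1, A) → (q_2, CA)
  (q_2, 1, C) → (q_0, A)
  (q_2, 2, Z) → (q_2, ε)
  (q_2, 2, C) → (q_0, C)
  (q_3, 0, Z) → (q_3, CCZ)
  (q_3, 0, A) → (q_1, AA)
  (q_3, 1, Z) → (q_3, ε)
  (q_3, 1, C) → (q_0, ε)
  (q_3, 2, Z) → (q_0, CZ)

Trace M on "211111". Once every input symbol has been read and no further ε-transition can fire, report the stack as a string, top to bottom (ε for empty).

(q_0, 211111, Z)
  read 2, top Z: go to q_1, push AAZ → (q_1, 11111, AAZ)
  read 1, top A: go to q_2, push ε → (q_2, 1111, AZ)
  read 1, top A: go to q_2, push CA → (q_2, 111, CAZ)
  read 1, top C: go to q_0, push A → (q_0, 11, AAZ)
  ε-move, top A: go to q_1, push C → (q_1, 11, CAZ)
  read 1, top C: go to q_1, push C → (q_1, 1, CAZ)
  read 1, top C: go to q_1, push C → (q_1, ε, CAZ)
All input consumed in state q_1 with stack CAZ.

CAZ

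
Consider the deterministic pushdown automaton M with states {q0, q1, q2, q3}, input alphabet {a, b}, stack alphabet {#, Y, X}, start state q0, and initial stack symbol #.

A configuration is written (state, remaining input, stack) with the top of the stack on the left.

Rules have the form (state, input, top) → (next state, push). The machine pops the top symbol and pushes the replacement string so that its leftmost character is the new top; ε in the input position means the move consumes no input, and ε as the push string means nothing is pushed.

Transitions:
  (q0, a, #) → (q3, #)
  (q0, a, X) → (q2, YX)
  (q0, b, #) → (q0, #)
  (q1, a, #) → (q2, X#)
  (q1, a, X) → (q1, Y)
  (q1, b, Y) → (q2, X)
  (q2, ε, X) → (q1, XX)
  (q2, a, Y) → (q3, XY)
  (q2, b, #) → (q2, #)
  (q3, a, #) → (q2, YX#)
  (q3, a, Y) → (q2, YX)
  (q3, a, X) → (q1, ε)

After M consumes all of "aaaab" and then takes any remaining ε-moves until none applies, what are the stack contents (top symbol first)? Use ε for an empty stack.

(q0, aaaab, #) ⊢ (q3, aaab, #) ⊢ (q2, aab, YX#) ⊢ (q3, ab, XYX#) ⊢ (q1, b, YX#) ⊢ (q2, ε, XX#) ⊢ (q1, ε, XXX#)
All input consumed in state q1 with stack XXX#.

XXX#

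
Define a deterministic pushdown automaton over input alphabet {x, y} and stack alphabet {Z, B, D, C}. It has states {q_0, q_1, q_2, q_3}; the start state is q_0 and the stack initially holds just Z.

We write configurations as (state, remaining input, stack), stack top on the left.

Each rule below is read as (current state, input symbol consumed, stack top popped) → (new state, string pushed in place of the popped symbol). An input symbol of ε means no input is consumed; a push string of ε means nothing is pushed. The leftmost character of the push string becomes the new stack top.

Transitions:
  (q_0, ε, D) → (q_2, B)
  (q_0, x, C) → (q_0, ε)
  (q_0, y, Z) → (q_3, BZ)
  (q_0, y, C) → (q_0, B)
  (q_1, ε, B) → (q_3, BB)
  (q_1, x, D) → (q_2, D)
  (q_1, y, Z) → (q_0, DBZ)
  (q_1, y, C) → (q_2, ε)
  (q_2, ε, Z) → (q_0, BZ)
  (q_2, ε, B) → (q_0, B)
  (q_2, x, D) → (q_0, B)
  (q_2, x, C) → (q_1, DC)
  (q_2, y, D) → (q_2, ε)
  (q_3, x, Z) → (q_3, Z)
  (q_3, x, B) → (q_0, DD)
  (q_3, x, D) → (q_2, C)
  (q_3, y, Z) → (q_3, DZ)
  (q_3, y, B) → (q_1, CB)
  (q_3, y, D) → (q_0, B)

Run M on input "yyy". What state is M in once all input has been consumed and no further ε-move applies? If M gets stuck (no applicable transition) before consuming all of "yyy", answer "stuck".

q_0

(q_0, yyy, Z) ⊢ (q_3, yy, BZ) ⊢ (q_1, y, CBZ) ⊢ (q_2, ε, BZ) ⊢ (q_0, ε, BZ)
All input consumed; M is in state q_0.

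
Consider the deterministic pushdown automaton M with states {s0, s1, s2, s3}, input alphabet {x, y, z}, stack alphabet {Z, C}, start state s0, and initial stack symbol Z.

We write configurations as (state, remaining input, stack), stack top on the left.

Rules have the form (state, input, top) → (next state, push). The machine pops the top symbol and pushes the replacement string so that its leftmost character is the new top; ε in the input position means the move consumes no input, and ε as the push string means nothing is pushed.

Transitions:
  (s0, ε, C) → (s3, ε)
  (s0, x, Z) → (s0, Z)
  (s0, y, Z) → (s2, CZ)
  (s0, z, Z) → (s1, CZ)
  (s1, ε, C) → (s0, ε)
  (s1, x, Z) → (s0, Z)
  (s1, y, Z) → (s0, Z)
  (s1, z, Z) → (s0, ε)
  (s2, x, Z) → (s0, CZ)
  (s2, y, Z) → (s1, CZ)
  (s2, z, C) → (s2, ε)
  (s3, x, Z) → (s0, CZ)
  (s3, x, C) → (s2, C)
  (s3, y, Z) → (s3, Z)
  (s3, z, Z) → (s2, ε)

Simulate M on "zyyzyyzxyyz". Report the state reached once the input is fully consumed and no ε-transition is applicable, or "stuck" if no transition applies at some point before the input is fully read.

(s0, zyyzyyzxyyz, Z) ⊢ (s1, yyzyyzxyyz, CZ) ⊢ (s0, yyzyyzxyyz, Z) ⊢ (s2, yzyyzxyyz, CZ)
No transition for (s2, y, top C); M blocks with input yzyyzxyyz remaining.

stuck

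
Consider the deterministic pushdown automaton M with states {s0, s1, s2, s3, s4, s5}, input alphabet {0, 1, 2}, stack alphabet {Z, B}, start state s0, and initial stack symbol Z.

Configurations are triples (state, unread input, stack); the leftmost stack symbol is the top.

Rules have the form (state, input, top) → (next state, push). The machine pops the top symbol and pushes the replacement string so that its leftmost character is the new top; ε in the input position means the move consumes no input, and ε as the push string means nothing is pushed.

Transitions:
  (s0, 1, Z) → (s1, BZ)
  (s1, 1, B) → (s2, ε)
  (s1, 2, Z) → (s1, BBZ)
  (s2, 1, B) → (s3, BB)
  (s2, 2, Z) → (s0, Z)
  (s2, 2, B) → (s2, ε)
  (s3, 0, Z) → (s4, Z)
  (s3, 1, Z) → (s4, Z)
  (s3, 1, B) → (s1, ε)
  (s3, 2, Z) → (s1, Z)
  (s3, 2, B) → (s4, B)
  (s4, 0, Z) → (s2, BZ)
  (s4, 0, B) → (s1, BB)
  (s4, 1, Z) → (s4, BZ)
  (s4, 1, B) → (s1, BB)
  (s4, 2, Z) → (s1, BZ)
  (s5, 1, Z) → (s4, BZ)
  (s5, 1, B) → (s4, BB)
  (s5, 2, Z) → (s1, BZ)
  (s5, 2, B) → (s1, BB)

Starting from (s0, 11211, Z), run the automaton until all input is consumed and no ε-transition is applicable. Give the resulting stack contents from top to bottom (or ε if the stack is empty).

(s0, 11211, Z)
  read 1, top Z: go to s1, push BZ → (s1, 1211, BZ)
  read 1, top B: go to s2, push ε → (s2, 211, Z)
  read 2, top Z: go to s0, push Z → (s0, 11, Z)
  read 1, top Z: go to s1, push BZ → (s1, 1, BZ)
  read 1, top B: go to s2, push ε → (s2, ε, Z)
All input consumed in state s2 with stack Z.

Z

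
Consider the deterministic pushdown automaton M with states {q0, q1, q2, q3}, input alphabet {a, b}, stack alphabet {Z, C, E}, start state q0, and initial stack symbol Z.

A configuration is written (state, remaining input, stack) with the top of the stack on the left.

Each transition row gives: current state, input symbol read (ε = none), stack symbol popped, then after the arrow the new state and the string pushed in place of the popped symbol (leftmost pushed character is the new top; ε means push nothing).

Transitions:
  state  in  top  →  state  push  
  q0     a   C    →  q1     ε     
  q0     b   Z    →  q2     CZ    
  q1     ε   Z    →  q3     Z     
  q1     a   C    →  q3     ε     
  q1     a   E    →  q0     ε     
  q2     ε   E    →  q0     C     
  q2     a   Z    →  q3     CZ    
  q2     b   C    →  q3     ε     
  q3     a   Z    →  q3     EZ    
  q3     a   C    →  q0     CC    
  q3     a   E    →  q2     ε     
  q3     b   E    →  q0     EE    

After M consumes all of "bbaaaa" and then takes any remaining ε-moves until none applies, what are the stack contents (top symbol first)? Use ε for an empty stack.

(q0, bbaaaa, Z) ⊢ (q2, baaaa, CZ) ⊢ (q3, aaaa, Z) ⊢ (q3, aaa, EZ) ⊢ (q2, aa, Z) ⊢ (q3, a, CZ) ⊢ (q0, ε, CCZ)
All input consumed in state q0 with stack CCZ.

CCZ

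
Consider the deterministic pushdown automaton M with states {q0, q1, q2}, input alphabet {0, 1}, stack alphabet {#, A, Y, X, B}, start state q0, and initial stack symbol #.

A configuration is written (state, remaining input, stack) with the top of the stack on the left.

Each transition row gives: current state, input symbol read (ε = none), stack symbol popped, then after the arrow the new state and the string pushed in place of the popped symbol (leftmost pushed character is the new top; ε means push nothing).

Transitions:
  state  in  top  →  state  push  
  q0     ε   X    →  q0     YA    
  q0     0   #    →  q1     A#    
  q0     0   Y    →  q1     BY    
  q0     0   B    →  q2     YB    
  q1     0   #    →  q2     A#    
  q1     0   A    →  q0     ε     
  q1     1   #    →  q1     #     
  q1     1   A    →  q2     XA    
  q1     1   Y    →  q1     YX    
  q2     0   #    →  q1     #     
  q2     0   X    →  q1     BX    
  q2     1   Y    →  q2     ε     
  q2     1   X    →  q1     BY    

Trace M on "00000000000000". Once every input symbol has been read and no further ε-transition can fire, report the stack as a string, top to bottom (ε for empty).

(q0, 00000000000000, #)
  read 0, top #: go to q1, push A# → (q1, 0000000000000, A#)
  read 0, top A: go to q0, push ε → (q0, 000000000000, #)
  read 0, top #: go to q1, push A# → (q1, 00000000000, A#)
  read 0, top A: go to q0, push ε → (q0, 0000000000, #)
  read 0, top #: go to q1, push A# → (q1, 000000000, A#)
  read 0, top A: go to q0, push ε → (q0, 00000000, #)
  read 0, top #: go to q1, push A# → (q1, 0000000, A#)
  read 0, top A: go to q0, push ε → (q0, 000000, #)
  read 0, top #: go to q1, push A# → (q1, 00000, A#)
  read 0, top A: go to q0, push ε → (q0, 0000, #)
  read 0, top #: go to q1, push A# → (q1, 000, A#)
  read 0, top A: go to q0, push ε → (q0, 00, #)
  read 0, top #: go to q1, push A# → (q1, 0, A#)
  read 0, top A: go to q0, push ε → (q0, ε, #)
All input consumed in state q0 with stack #.

#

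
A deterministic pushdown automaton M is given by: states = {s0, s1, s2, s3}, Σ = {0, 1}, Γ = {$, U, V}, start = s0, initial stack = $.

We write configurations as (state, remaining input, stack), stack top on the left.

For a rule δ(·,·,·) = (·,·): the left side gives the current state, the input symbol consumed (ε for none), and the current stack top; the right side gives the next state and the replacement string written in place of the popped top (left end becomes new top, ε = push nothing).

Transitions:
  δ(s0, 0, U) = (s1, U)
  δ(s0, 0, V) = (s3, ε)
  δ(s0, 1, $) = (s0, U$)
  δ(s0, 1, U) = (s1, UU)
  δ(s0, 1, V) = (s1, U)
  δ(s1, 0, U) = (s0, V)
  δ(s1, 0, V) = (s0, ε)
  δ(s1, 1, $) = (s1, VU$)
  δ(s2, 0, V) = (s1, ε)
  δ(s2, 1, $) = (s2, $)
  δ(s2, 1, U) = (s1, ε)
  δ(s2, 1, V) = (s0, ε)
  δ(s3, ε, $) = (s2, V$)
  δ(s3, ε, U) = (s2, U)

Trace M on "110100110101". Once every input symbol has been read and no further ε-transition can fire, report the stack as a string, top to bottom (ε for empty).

(s0, 110100110101, $)
  read 1, top $: go to s0, push U$ → (s0, 10100110101, U$)
  read 1, top U: go to s1, push UU → (s1, 0100110101, UU$)
  read 0, top U: go to s0, push V → (s0, 100110101, VU$)
  read 1, top V: go to s1, push U → (s1, 00110101, UU$)
  read 0, top U: go to s0, push V → (s0, 0110101, VU$)
  read 0, top V: go to s3, push ε → (s3, 110101, U$)
  ε-move, top U: go to s2, push U → (s2, 110101, U$)
  read 1, top U: go to s1, push ε → (s1, 10101, $)
  read 1, top $: go to s1, push VU$ → (s1, 0101, VU$)
  read 0, top V: go to s0, push ε → (s0, 101, U$)
  read 1, top U: go to s1, push UU → (s1, 01, UU$)
  read 0, top U: go to s0, push V → (s0, 1, VU$)
  read 1, top V: go to s1, push U → (s1, ε, UU$)
All input consumed in state s1 with stack UU$.

UU$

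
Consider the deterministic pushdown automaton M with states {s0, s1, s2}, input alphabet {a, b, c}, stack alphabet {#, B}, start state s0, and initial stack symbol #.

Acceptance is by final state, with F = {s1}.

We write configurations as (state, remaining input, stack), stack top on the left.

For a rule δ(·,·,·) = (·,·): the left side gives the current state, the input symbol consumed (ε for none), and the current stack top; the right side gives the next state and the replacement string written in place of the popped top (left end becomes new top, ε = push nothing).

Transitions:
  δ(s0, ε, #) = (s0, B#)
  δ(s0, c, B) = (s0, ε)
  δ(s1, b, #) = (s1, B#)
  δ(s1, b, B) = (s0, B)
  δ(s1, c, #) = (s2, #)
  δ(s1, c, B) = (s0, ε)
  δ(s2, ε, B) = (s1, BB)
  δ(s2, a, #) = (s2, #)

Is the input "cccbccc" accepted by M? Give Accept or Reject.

(s0, cccbccc, #)
  ε-move, top #: go to s0, push B# → (s0, cccbccc, B#)
  read c, top B: go to s0, push ε → (s0, ccbccc, #)
  ε-move, top #: go to s0, push B# → (s0, ccbccc, B#)
  read c, top B: go to s0, push ε → (s0, cbccc, #)
  ε-move, top #: go to s0, push B# → (s0, cbccc, B#)
  read c, top B: go to s0, push ε → (s0, bccc, #)
  ε-move, top #: go to s0, push B# → (s0, bccc, B#)
No transition applies at (s0, bccc, B#); input not fully consumed.

Reject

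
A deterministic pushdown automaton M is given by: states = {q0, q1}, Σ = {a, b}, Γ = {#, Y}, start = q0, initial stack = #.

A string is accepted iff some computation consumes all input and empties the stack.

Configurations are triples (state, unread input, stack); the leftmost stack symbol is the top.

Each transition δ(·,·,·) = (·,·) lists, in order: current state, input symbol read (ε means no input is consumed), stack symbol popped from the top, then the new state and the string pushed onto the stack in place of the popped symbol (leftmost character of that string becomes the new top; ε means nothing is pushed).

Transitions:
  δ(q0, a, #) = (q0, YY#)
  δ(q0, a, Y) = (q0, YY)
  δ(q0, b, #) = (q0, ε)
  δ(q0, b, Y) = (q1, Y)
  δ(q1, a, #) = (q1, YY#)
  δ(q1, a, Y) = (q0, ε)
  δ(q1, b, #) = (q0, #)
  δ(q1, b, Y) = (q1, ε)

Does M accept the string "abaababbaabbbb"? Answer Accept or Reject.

Accept

(q0, abaababbaabbbb, #)
  read a, top #: go to q0, push YY# → (q0, baababbaabbbb, YY#)
  read b, top Y: go to q1, push Y → (q1, aababbaabbbb, YY#)
  read a, top Y: go to q0, push ε → (q0, ababbaabbbb, Y#)
  read a, top Y: go to q0, push YY → (q0, babbaabbbb, YY#)
  read b, top Y: go to q1, push Y → (q1, abbaabbbb, YY#)
  read a, top Y: go to q0, push ε → (q0, bbaabbbb, Y#)
  read b, top Y: go to q1, push Y → (q1, baabbbb, Y#)
  read b, top Y: go to q1, push ε → (q1, aabbbb, #)
  read a, top #: go to q1, push YY# → (q1, abbbb, YY#)
  read a, top Y: go to q0, push ε → (q0, bbbb, Y#)
  read b, top Y: go to q1, push Y → (q1, bbb, Y#)
  read b, top Y: go to q1, push ε → (q1, bb, #)
  read b, top #: go to q0, push # → (q0, b, #)
  read b, top #: go to q0, push ε → (q0, ε, ε)
All input consumed and the stack is empty.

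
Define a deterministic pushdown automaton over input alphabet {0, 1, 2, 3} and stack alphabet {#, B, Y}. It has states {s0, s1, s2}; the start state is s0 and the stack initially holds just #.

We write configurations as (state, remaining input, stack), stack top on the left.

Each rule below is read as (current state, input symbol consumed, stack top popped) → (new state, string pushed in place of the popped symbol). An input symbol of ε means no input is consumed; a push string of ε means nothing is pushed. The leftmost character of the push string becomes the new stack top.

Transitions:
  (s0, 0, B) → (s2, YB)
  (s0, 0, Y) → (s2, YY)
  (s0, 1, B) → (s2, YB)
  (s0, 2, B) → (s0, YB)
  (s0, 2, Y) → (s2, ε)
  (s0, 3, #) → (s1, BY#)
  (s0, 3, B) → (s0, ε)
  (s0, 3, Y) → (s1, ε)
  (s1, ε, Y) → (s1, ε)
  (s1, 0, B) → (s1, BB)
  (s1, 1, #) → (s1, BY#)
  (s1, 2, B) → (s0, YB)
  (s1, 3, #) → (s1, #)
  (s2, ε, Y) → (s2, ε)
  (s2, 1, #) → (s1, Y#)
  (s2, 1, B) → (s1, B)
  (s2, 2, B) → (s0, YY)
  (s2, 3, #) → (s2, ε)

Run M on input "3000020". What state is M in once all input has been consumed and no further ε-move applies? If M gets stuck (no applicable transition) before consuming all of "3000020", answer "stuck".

s2

(s0, 3000020, #) ⊢ (s1, 000020, BY#) ⊢ (s1, 00020, BBY#) ⊢ (s1, 0020, BBBY#) ⊢ (s1, 020, BBBBY#) ⊢ (s1, 20, BBBBBY#) ⊢ (s0, 0, YBBBBBY#) ⊢ (s2, ε, YYBBBBBY#) ⊢ (s2, ε, YBBBBBY#) ⊢ (s2, ε, BBBBBY#)
All input consumed; M is in state s2.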